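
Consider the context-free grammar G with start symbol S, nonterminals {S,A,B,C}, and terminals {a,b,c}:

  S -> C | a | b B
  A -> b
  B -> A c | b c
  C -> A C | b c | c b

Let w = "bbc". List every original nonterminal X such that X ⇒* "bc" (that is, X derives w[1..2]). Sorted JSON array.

Convert to CNF:
  S -> A C | T0 T1 | T1 B | T1 T0 | a
  A -> b
  B -> A T0 | T1 T0
  C -> A C | T0 T1 | T1 T0
  T0 -> c
  T1 -> b

CYK table (by increasing span) — only the sub-triangle for w[1..2]:
  T[1,1] 'b' = {A,T1}  orig:{A}
  T[2,2] 'c' = {T0}  orig:{}
  T[1,2] 'bc' = {B,C,S}

Original NTs in T[1,2] deriving "bc": ["B", "C", "S"]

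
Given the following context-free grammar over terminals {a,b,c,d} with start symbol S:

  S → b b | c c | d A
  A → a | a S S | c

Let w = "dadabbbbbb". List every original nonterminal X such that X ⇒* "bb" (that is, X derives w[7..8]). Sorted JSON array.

CNF form of G:
  S -> T1 T1 | T2 T2 | T3 A
  A -> T0 X4 | a | c
  T0 -> a
  T1 -> b
  T2 -> c
  T3 -> d
  X4 -> S S

CYK table (by increasing span) — only the sub-triangle for w[7..8]:
  [7..7]={T1}  "b"  orig:{}
  [8..8]={T1}  "b"  orig:{}
  [7..8]={S}  "bb"

Original NTs in T[7,8] deriving "bb": ["S"]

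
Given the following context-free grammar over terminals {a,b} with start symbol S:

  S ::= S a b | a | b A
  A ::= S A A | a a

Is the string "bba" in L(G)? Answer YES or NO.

CNF form of G:
  S -> S X3 | T1 A | a
  A -> S X2 | T0 T0
  T0 -> a
  T1 -> b
  X2 -> A A
  X3 -> T0 T1

CYK fill:
  T[0,0] 'b' = {T1}  orig:{}
  T[1,1] 'b' = {T1}  orig:{}
  T[2,2] 'a' = {S,T0}  orig:{S}
  T[0,1] 'bb' = ∅
  T[1,2] 'ba' = ∅
  T[0,2] 'bba' = ∅

S ∉ T[0,2] ⇒ NO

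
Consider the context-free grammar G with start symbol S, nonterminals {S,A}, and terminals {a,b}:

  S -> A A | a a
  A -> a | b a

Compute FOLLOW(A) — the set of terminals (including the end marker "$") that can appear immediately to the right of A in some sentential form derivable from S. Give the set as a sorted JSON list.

FIRST sets, iterate to fixpoint:
[1]
  A via A→a: +{a}
  A via A→b a: +{b}
  S via S→A A: +{a,b}
  FIRST(S)={a,b}  FIRST(A)={a,b}
[2] — fixpoint
  FIRST(S)={a,b}  FIRST(A)={a,b}

Compute FOLLOW by fixpoint:
FOLLOW(S) := {$}
[1]
  S→A A: FOLLOW(A) ⊇ FIRST(A) = {a,b}; new: +{a,b}
  S→A A: FOLLOW(A) ⊇ FOLLOW(S) ⊇ {$}; new: +{$}
  FOLLOW(S)={$}  FOLLOW(A)={$,a,b}
[2] (stable)
  FOLLOW(S)={$}  FOLLOW(A)={$,a,b}

FOLLOW(A) = ["$", "a", "b"]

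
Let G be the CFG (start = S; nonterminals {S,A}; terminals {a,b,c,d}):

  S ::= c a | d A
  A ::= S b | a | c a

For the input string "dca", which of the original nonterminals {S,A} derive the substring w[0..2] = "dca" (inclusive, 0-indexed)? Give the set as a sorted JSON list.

CNF form of G:
  S -> T1 T2 | T3 A
  A -> S T0 | T1 T2 | a
  T0 -> b
  T1 -> c
  T2 -> a
  T3 -> d

CYK table (by increasing span) (cells [i..j] with 0 ≤ i ≤ j ≤ 2 only):
  cell(0,0) d: {T3}  orig:{}
  cell(1,1) c: {T1}  orig:{}
  cell(2,2) a: {A,T2}  orig:{A}
  cell(0,1) dc: ∅
  cell(1,2) ca: {A,S}
  cell(0,2) dca: {S}

Original NTs in T[0,2] deriving "dca": ["S"]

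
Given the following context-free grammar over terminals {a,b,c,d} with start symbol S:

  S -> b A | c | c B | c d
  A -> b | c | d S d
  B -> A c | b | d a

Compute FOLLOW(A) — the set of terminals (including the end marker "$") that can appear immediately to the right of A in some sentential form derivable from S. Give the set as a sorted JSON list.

Compute FIRST by fixpoint:
round 1:
  A via A→b: +{b}
  A via A→c: +{c}
  A via A→d S d: +{d}
  B via B→A c: +{b,c,d}
  S via S→b A: +{b}
  S via S→c: +{c}
  S: {b,c}  A: {b,c,d}  B: {b,c,d}
round 2: done
  S: {b,c}  A: {b,c,d}  B: {b,c,d}

Compute FOLLOW by fixpoint:
initialize: $ ∈ FOLLOW(S)
round 1:
  A→d S d: FOLLOW(S) ⊇ FIRST(d) = {d}; new: +{d}
  B→A c: FOLLOW(A) ⊇ FIRST(c) = {c}; new: +{c}
  S→b A: FOLLOW(A) ⊇ FOLLOW(S) ⊇ {$,d}; new: +{$,d}
  S→c B: FOLLOW(B) ⊇ FOLLOW(S) ⊇ {$,d}; new: +{$,d}
  FOLLOW[S]={$,d}  FOLLOW[A]={$,c,d}  FOLLOW[B]={$,d}
round 2: done
  FOLLOW[S]={$,d}  FOLLOW[A]={$,c,d}  FOLLOW[B]={$,d}

FOLLOW(A) = ["$", "c", "d"]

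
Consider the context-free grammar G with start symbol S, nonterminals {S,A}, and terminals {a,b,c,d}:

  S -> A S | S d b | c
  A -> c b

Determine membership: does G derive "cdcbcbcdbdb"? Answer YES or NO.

Convert to CNF:
  S -> A S | S X3 | c
  A -> T0 T1
  T0 -> c
  T1 -> b
  T2 -> d
  X3 -> T2 T1

Fill CYK table bottom-up:
  T[0,0] 'c' = {S,T0}  orig:{S}
  T[1,1] 'd' = {T2}  orig:{}
  T[2,2] 'c' = {S,T0}  orig:{S}
  T[3,3] 'b' = {T1}  orig:{}
  T[4,4] 'c' = {S,T0}  orig:{S}
  T[5,5] 'b' = {T1}  orig:{}
  T[6,6] 'c' = {S,T0}  orig:{S}
  T[7,7] 'd' = {T2}  orig:{}
  T[8,8] 'b' = {T1}  orig:{}
  T[9,9] 'd' = {T2}  orig:{}
  T[10,10] 'b' = {T1}  orig:{}
  T[0,1] 'cd' = ∅
  T[1,2] 'dc' = ∅
  T[2,3] 'cb' = {A}
  T[3,4] 'bc' = ∅
  T[4,5] 'cb' = {A}
  T[5,6] 'bc' = ∅
  T[6,7] 'cd' = ∅
  T[7,8] 'db' = {X3}  orig:{}
  T[8,9] 'bd' = ∅
  T[9,10] 'db' = {X3}  orig:{}
  T[0,2] 'cdc' = ∅
  T[1,3] 'dcb' = ∅
  T[2,4] 'cbc' = {S}
  T[3,5] 'bcb' = ∅
  T[4,6] 'cbc' = {S}
  T[5,7] 'bcd' = ∅
  T[6,8] 'cdb' = {S}
  T[7,9] 'dbd' = ∅
  T[8,10] 'bdb' = ∅
  T[0,3] 'cdcb' = ∅
  T[1,4] 'dcbc' = ∅
  T[2,5] 'cbcb' = ∅
  T[3,6] 'bcbc' = ∅
  T[4,7] 'cbcd' = ∅
  T[5,8] 'bcdb' = ∅
  T[6,9] 'cdbd' = ∅
  T[7,10] 'dbdb' = ∅
  T[0,4] 'cdcbc' = ∅
  T[1,5] 'dcbcb' = ∅
  T[2,6] 'cbcbc' = {S}
  T[3,7] 'bcbcd' = ∅
  T[4,8] 'cbcdb' = {S}
  T[5,9] 'bcdbd' = ∅
  T[6,10] 'cdbdb' = {S}
  T[0,5] 'cdcbcb' = ∅
  T[1,6] 'dcbcbc' = ∅
  T[2,7] 'cbcbcd' = ∅
  T[3,8] 'bcbcdb' = ∅
  T[4,9] 'cbcdbd' = ∅
  T[5,10] 'bcdbdb' = ∅
  T[0,6] 'cdcbcbc' = ∅
  T[1,7] 'dcbcbcd' = ∅
  T[2,8] 'cbcbcdb' = {S}
  T[3,9] 'bcbcdbd' = ∅
  T[4,10] 'cbcdbdb' = {S}
  T[0,7] 'cdcbcbcd' = ∅
  T[1,8] 'dcbcbcdb' = ∅
  T[2,9] 'cbcbcdbd' = ∅
  T[3,10] 'bcbcdbdb' = ∅
  T[0,8] 'cdcbcbcdb' = ∅
  T[1,9] 'dcbcbcdbd' = ∅
  T[2,10] 'cbcbcdbdb' = {S}
  T[0,9] 'cdcbcbcdbd' = ∅
  T[1,10] 'dcbcbcdbdb' = ∅
  T[0,10] 'cdcbcbcdbdb' = ∅

S ∉ T[0,10] ⇒ NO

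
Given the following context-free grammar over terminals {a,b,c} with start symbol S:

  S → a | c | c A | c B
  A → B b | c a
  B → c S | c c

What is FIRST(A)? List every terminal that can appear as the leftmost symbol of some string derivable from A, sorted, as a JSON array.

FIRST sets, iterate to fixpoint:
[1]
  A via A→c a: +{c}
  B via B→c S: +{c}
  S via S→a: +{a}
  S via S→c: +{c}
  FIRST(S)={a,c}  FIRST(A)={c}  FIRST(B)={c}
[2] (no change)
  FIRST(S)={a,c}  FIRST(A)={c}  FIRST(B)={c}

FIRST(A) = ["c"]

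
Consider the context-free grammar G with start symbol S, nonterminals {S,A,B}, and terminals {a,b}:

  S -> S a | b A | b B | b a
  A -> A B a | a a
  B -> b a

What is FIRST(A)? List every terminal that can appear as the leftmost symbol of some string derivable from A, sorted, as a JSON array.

Compute FIRST by fixpoint:
pass 1:
  A via A→a a: +{a}
  B via B→b a: +{b}
  S via S→b A: +{b}
  FIRST(S)={b}  FIRST(A)={a}  FIRST(B)={b}
pass 2: (no change)
  FIRST(S)={b}  FIRST(A)={a}  FIRST(B)={b}

FIRST(A) = ["a"]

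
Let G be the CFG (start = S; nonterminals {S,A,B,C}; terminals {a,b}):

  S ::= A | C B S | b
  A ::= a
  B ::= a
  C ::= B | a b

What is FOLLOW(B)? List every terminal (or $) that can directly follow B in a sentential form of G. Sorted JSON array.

FIRST iteration:
pass 1:
  A via A→a: +{a}
  B via B→a: +{a}
  C via C→B: +{a}
  S via S→A: +{a}
  S via S→b: +{b}
  FIRST[S]={a,b}  FIRST[A]={a}  FIRST[B]={a}  FIRST[C]={a}
pass 2: (no change)
  FIRST[S]={a,b}  FIRST[A]={a}  FIRST[B]={a}  FIRST[C]={a}

FOLLOW sets:
seed FOLLOW(S) with $
round 1:
  S→A: FOLLOW(A) ⊇ FOLLOW(S) ⊇ {$}; new: +{$}
  S→C B S: FOLLOW(C) ⊇ FIRST(B) = {a}; new: +{a}
  S→C B S: FOLLOW(B) ⊇ FIRST(S) = {a,b}; new: +{a,b}
  S: {$}  A: {$}  B: {a,b}  C: {a}
round 2: done
  S: {$}  A: {$}  B: {a,b}  C: {a}

FOLLOW(B) = ["a", "b"]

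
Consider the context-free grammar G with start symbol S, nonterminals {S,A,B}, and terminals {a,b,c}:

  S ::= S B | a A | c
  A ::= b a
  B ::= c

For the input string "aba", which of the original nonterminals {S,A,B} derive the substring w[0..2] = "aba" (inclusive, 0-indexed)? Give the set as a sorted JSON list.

CNF form of G:
  S -> S B | T1 A | c
  A -> T0 T1
  B -> c
  T0 -> b
  T1 -> a

CYK table (by increasing span), restricted to cells inside w[0..2]:
  T[0,0] 'a' = {T1}  orig:{}
  T[1,1] 'b' = {T0}  orig:{}
  T[2,2] 'a' = {T1}  orig:{}
  T[0,1] 'ab' = ∅
  T[1,2] 'ba' = {A}
  T[0,2] 'aba' = {S}

Original NTs in T[0,2] deriving "aba": ["S"]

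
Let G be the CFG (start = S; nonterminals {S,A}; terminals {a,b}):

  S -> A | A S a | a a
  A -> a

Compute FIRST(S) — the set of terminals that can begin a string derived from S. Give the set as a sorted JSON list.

FIRST iteration:
iter 1:
  A via A→a: +{a}
  S via S→A: +{a}
  FIRST(S)={a}  FIRST(A)={a}
iter 2: (stable)
  FIRST(S)={a}  FIRST(A)={a}

FIRST(S) = ["a"]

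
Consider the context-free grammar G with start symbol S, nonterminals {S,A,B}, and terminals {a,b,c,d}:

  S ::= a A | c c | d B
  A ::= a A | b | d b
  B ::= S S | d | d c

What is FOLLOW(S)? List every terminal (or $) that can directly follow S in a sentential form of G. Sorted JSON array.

Compute FIRST by fixpoint:
round 1:
  A via A→a A: +{a}
  A via A→b: +{b}
  A via A→d b: +{d}
  B via B→d: +{d}
  S via S→a A: +{a}
  S via S→c c: +{c}
  S via S→d B: +{d}
  FIRST(S)={a,c,d}  FIRST(A)={a,b,d}  FIRST(B)={d}
round 2:
  B via B→S S: +{a,c}
  FIRST(S)={a,c,d}  FIRST(A)={a,b,d}  FIRST(B)={a,c,d}
round 3: (stable)
  FIRST(S)={a,c,d}  FIRST(A)={a,b,d}  FIRST(B)={a,c,d}

FOLLOW sets:
initialize: $ ∈ FOLLOW(S)
[1]
  B→S S: FOLLOW(S) ⊇ FIRST(S) = {a,c,d}; new: +{a,c,d}
  S→a A: FOLLOW(A) ⊇ FOLLOW(S) ⊇ {$,a,c,d}; new: +{$,a,c,d}
  S→d B: FOLLOW(B) ⊇ FOLLOW(S) ⊇ {$,a,c,d}; new: +{$,a,c,d}
  FOLLOW(S)={$,a,c,d}  FOLLOW(A)={$,a,c,d}  FOLLOW(B)={$,a,c,d}
[2] (no change)
  FOLLOW(S)={$,a,c,d}  FOLLOW(A)={$,a,c,d}  FOLLOW(B)={$,a,c,d}

FOLLOW(S) = ["$", "a", "c", "d"]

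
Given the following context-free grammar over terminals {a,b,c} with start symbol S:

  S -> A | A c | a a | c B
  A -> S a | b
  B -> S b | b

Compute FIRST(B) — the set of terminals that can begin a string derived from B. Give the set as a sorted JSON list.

FIRST iteration:
round 1:
  A via A→b: +{b}
  B via B→b: +{b}
  S via S→A: +{b}
  S via S→a a: +{a}
  S via S→c B: +{c}
  FIRST(S)={a,b,c}  FIRST(A)={b}  FIRST(B)={b}
round 2:
  A via A→S a: +{a,c}
  B via B→S b: +{a,c}
  FIRST(S)={a,b,c}  FIRST(A)={a,b,c}  FIRST(B)={a,b,c}
round 3: — fixpoint
  FIRST(S)={a,b,c}  FIRST(A)={a,b,c}  FIRST(B)={a,b,c}

FIRST(B) = ["a", "b", "c"]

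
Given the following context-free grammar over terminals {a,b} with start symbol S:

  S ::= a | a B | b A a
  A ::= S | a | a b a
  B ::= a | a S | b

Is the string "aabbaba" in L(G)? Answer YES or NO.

CNF form of G:
  S -> T0 B | T1 X4 | a
  A -> T0 B | T0 X2 | T1 X3 | a
  B -> T0 S | a | b
  T0 -> a
  T1 -> b
  X2 -> T1 T0
  X3 -> A T0
  X4 -> A T0

CYK fill:
  T[0,0] 'a' = {A,B,S,T0}  orig:{A,B,S}
  T[1,1] 'a' = {A,B,S,T0}  orig:{A,B,S}
  T[2,2] 'b' = {B,T1}  orig:{B}
  T[3,3] 'b' = {B,T1}  orig:{B}
  T[4,4] 'a' = {A,B,S,T0}  orig:{A,B,S}
  T[5,5] 'b' = {B,T1}  orig:{B}
  T[6,6] 'a' = {A,B,S,T0}  orig:{A,B,S}
  T[0,1] 'aa' = {A,B,S,X3,X4}  orig:{A,B,S}
  T[1,2] 'ab' = {A,S}
  T[2,3] 'bb' = ∅
  T[3,4] 'ba' = {X2}  orig:{}
  T[4,5] 'ab' = {A,S}
  T[5,6] 'ba' = {X2}  orig:{}
  T[0,2] 'aab' = {B}
  T[1,3] 'abb' = ∅
  T[2,4] 'bba' = ∅
  T[3,5] 'bab' = ∅
  T[4,6] 'aba' = {A,X3,X4}  orig:{A}
  T[0,3] 'aabb' = ∅
  T[1,4] 'abba' = ∅
  T[2,5] 'bbab' = ∅
  T[3,6] 'baba' = {A,S}
  T[0,4] 'aabba' = ∅
  T[1,5] 'abbab' = ∅
  T[2,6] 'bbaba' = ∅
  T[0,5] 'aabbab' = ∅
  T[1,6] 'abbaba' = ∅
  T[0,6] 'aabbaba' = ∅

S ∉ T[0,6] ⇒ NO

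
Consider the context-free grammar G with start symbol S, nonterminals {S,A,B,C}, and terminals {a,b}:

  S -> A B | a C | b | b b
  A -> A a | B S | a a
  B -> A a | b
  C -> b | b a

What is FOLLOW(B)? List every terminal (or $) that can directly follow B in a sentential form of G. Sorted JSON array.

Compute FIRST by fixpoint:
round 1:
  A via A→a a: +{a}
  B via B→A a: +{a}
  B via B→b: +{b}
  C via C→b: +{b}
  S via S→A B: +{a}
  S via S→b: +{b}
  FIRST[S]={a,b}  FIRST[A]={a}  FIRST[B]={a,b}  FIRST[C]={b}
round 2:
  A via A→B S: +{b}
  FIRST[S]={a,b}  FIRST[A]={a,b}  FIRST[B]={a,b}  FIRST[C]={b}
round 3: done
  FIRST[S]={a,b}  FIRST[A]={a,b}  FIRST[B]={a,b}  FIRST[C]={b}

Compute FOLLOW by fixpoint:
seed FOLLOW(S) with $
pass 1:
  A→A a: FOLLOW(A) ⊇ FIRST(a) = {a}; new: +{a}
  A→B S: FOLLOW(B) ⊇ FIRST(S) = {a,b}; new: +{a,b}
  A→B S: FOLLOW(S) ⊇ FOLLOW(A) ⊇ {a}; new: +{a}
  S→A B: FOLLOW(A) ⊇ FIRST(B) = {a,b}; new: +{b}
  S→A B: FOLLOW(B) ⊇ FOLLOW(S) ⊇ {$,a}; new: +{$}
  S→a C: FOLLOW(C) ⊇ FOLLOW(S) ⊇ {$,a}; new: +{$,a}
  FOLLOW(S)={$,a}  FOLLOW(A)={a,b}  FOLLOW(B)={$,a,b}  FOLLOW(C)={$,a}
pass 2:
  A→B S: FOLLOW(S) ⊇ FOLLOW(A) ⊇ {a,b}; new: +{b}
  S→a C: FOLLOW(C) ⊇ FOLLOW(S) ⊇ {$,a,b}; new: +{b}
  FOLLOW(S)={$,a,b}  FOLLOW(A)={a,b}  FOLLOW(B)={$,a,b}  FOLLOW(C)={$,a,b}
pass 3: — fixpoint
  FOLLOW(S)={$,a,b}  FOLLOW(A)={a,b}  FOLLOW(B)={$,a,b}  FOLLOW(C)={$,a,b}

FOLLOW(B) = ["$", "a", "b"]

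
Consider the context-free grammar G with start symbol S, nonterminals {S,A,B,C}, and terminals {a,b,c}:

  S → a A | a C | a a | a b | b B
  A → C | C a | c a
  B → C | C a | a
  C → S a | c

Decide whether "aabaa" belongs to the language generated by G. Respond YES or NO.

Convert to CNF:
  S -> T0 A | T0 C | T0 T0 | T0 T2 | T2 B
  A -> C T0 | S T0 | T1 T0 | c
  B -> C T0 | S T0 | a | c
  C -> S T0 | c
  T0 -> a
  T1 -> c
  T2 -> b

CYK table (by increasing span):
  T[0,0] 'a' = {B,T0}  orig:{B}
  T[1,1] 'a' = {B,T0}  orig:{B}
  T[2,2] 'b' = {T2}  orig:{}
  T[3,3] 'a' = {B,T0}  orig:{B}
  T[4,4] 'a' = {B,T0}  orig:{B}
  T[0,1] 'aa' = {S}
  T[1,2] 'ab' = {S}
  T[2,3] 'ba' = {S}
  T[3,4] 'aa' = {S}
  T[0,2] 'aab' = ∅
  T[1,3] 'aba' = {A,B,C}
  T[2,4] 'baa' = {A,B,C}
  T[0,3] 'aaba' = {S}
  T[1,4] 'abaa' = {A,B,S}
  T[0,4] 'aabaa' = {A,B,C,S}

S ∈ T[0,4] ⇒ YES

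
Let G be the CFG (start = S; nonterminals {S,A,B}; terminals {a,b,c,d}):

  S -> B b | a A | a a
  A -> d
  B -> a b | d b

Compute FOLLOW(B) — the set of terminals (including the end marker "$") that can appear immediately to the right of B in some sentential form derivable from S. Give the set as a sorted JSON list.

FIRST iteration:
iter 1:
  A via A→d: +{d}
  B via B→a b: +{a}
  B via B→d b: +{d}
  S via S→B b: +{a,d}
  FIRST(S)={a,d}  FIRST(A)={d}  FIRST(B)={a,d}
iter 2: done
  FIRST(S)={a,d}  FIRST(A)={d}  FIRST(B)={a,d}

Compute FOLLOW by fixpoint:
FOLLOW(S) := {$}
round 1:
  S→B b: FOLLOW(B) ⊇ FIRST(b) = {b}; new: +{b}
  S→a A: FOLLOW(A) ⊇ FOLLOW(S) ⊇ {$}; new: +{$}
  S: {$}  A: {$}  B: {b}
round 2: (no change)
  S: {$}  A: {$}  B: {b}

FOLLOW(B) = ["b"]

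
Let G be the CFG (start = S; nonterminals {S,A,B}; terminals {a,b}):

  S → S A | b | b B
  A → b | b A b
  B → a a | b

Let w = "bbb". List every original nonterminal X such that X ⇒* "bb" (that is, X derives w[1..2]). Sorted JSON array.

CNF form of G:
  S -> S A | T0 B | b
  A -> T0 X2 | b
  B -> T1 T1 | b
  T0 -> b
  T1 -> a
  X2 -> A T0

CYK table (by increasing span) — only the sub-triangle for w[1..2]:
  cell(1,1) b: {A,B,S,T0}  orig:{A,B,S}
  cell(2,2) b: {A,B,S,T0}  orig:{A,B,S}
  cell(1,2) bb: {S,X2}  orig:{S}

Original NTs in T[1,2] deriving "bb": ["S"]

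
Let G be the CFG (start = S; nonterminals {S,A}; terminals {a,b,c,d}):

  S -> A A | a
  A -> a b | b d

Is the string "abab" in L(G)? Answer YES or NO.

Convert to CNF:
  S -> A A | a
  A -> T0 T1 | T1 T2
  T0 -> a
  T1 -> b
  T2 -> d

CYK table (by increasing span):
  [0..0]={S,T0}  "a"  orig:{S}
  [1..1]={T1}  "b"  orig:{}
  [2..2]={S,T0}  "a"  orig:{S}
  [3..3]={T1}  "b"  orig:{}
  [0..1]={A}  "ab"
  [1..2]=∅  "ba"
  [2..3]={A}  "ab"
  [0..2]=∅  "aba"
  [1..3]=∅  "bab"
  [0..3]={S}  "abab"

S ∈ T[0,3] ⇒ YES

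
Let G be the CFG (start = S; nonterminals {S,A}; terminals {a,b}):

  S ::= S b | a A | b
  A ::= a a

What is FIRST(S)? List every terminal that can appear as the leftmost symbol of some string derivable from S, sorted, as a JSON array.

Compute FIRST by fixpoint:
iter 1:
  A via A→a a: +{a}
  S via S→a A: +{a}
  S via S→b: +{b}
  S: {a,b}  A: {a}
iter 2: — fixpoint
  S: {a,b}  A: {a}

FIRST(S) = ["a", "b"]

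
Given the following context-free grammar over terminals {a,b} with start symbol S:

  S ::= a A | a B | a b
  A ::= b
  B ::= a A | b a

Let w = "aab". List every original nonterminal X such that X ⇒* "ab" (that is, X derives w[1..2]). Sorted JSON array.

CNF form of G:
  S -> T0 A | T0 B | T0 T1
  A -> b
  B -> T0 A | T1 T0
  T0 -> a
  T1 -> b

CYK table (by increasing span) — only the sub-triangle for w[1..2]:
  T[1,1] 'a' = {T0}  orig:{}
  T[2,2] 'b' = {A,T1}  orig:{A}
  T[1,2] 'ab' = {B,S}

Original NTs in T[1,2] deriving "ab": ["B", "S"]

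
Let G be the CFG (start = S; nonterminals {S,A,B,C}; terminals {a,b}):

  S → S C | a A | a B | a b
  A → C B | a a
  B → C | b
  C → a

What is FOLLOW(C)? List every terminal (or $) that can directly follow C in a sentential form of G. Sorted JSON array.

FIRST iteration:
[1]
  A via A→a a: +{a}
  B via B→b: +{b}
  C via C→a: +{a}
  S via S→a A: +{a}
  FIRST[S]={a}  FIRST[A]={a}  FIRST[B]={b}  FIRST[C]={a}
[2]
  B via B→C: +{a}
  FIRST[S]={a}  FIRST[A]={a}  FIRST[B]={a,b}  FIRST[C]={a}
[3] (no change)
  FIRST[S]={a}  FIRST[A]={a}  FIRST[B]={a,b}  FIRST[C]={a}

FOLLOW sets:
seed FOLLOW(S) with $
pass 1:
  A→C B: FOLLOW(C) ⊇ FIRST(B) = {a,b}; new: +{a,b}
  S→S C: FOLLOW(S) ⊇ FIRST(C) = {a}; new: +{a}
  S→S C: FOLLOW(C) ⊇ FOLLOW(S) ⊇ {$,a}; new: +{$}
  S→a A: FOLLOW(A) ⊇ FOLLOW(S) ⊇ {$,a}; new: +{$,a}
  S→a B: FOLLOW(B) ⊇ FOLLOW(S) ⊇ {$,a}; new: +{$,a}
  FOLLOW[S]={$,a}  FOLLOW[A]={$,a}  FOLLOW[B]={$,a}  FOLLOW[C]={$,a,b}
pass 2: — fixpoint
  FOLLOW[S]={$,a}  FOLLOW[A]={$,a}  FOLLOW[B]={$,a}  FOLLOW[C]={$,a,b}

FOLLOW(C) = ["$", "a", "b"]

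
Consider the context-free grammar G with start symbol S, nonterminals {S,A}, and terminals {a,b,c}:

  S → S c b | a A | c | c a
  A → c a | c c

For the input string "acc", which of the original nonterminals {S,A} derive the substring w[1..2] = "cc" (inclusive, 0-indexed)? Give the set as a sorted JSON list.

CNF form of G:
  S -> S X3 | T0 T1 | T1 A | c
  A -> T0 T0 | T0 T1
  T0 -> c
  T1 -> a
  T2 -> b
  X3 -> T0 T2

CYK table (by increasing span) (cells [i..j] with 1 ≤ i ≤ j ≤ 2 only):
  cell(1,1) c: {S,T0}  orig:{S}
  cell(2,2) c: {S,T0}  orig:{S}
  cell(1,2) cc: {A}

Original NTs in T[1,2] deriving "cc": ["A"]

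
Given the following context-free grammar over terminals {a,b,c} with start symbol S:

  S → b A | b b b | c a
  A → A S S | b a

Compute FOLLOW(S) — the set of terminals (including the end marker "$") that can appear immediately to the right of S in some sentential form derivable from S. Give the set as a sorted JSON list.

FIRST sets, iterate to fixpoint:
round 1:
  A via A→b a: +{b}
  S via S→b A: +{b}
  S via S→c a: +{c}
  FIRST(S)={b,c}  FIRST(A)={b}
round 2: — fixpoint
  FIRST(S)={b,c}  FIRST(A)={b}

FOLLOW iteration:
seed FOLLOW(S) with $
iter 1:
  A→A S S: FOLLOW(A) ⊇ FIRST(S) = {b,c}; new: +{b,c}
  A→A S S: FOLLOW(S) ⊇ FIRST(S) = {b,c}; new: +{b,c}
  S→b A: FOLLOW(A) ⊇ FOLLOW(S) ⊇ {$,b,c}; new: +{$}
  S: {$,b,c}  A: {$,b,c}
iter 2: (stable)
  S: {$,b,c}  A: {$,b,c}

FOLLOW(S) = ["$", "b", "c"]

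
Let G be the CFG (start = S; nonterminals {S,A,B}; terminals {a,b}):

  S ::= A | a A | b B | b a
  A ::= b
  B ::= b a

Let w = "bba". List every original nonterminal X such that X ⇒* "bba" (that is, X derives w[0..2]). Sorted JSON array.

CNF form of G:
  S -> T0 B | T0 T1 | T1 A | b
  A -> b
  B -> T0 T1
  T0 -> b
  T1 -> a

CYK fill, restricted to cells inside w[0..2]:
  [0..0]={A,S,T0}  "b"  orig:{A,S}
  [1..1]={A,S,T0}  "b"  orig:{A,S}
  [2..2]={T1}  "a"  orig:{}
  [0..1]=∅  "bb"
  [1..2]={B,S}  "ba"
  [0..2]={S}  "bba"

Original NTs in T[0,2] deriving "bba": ["S"]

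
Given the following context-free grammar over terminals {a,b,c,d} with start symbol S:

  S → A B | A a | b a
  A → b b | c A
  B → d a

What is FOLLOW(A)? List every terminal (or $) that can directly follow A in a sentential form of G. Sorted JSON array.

Compute FIRST by fixpoint:
pass 1:
  A via A→b b: +{b}
  A via A→c A: +{c}
  B via B→d a: +{d}
  S via S→A B: +{b,c}
  S: {b,c}  A: {b,c}  B: {d}
pass 2: (no change)
  S: {b,c}  A: {b,c}  B: {d}

FOLLOW iteration:
FOLLOW(S) := {$}
round 1:
  S→A B: FOLLOW(A) ⊇ FIRST(B) = {d}; new: +{d}
  S→A B: FOLLOW(B) ⊇ FOLLOW(S) ⊇ {$}; new: +{$}
  S→A a: FOLLOW(A) ⊇ FIRST(a) = {a}; new: +{a}
  S: {$}  A: {a,d}  B: {$}
round 2: (stable)
  S: {$}  A: {a,d}  B: {$}

FOLLOW(A) = ["a", "d"]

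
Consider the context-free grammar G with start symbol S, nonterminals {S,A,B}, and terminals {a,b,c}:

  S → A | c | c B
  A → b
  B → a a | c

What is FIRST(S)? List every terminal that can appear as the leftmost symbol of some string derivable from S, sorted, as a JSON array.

FIRST iteration:
round 1:
  A via A→b: +{b}
  B via B→a a: +{a}
  B via B→c: +{c}
  S via S→A: +{b}
  S via S→c: +{c}
  S: {b,c}  A: {b}  B: {a,c}
round 2: done
  S: {b,c}  A: {b}  B: {a,c}

FIRST(S) = ["b", "c"]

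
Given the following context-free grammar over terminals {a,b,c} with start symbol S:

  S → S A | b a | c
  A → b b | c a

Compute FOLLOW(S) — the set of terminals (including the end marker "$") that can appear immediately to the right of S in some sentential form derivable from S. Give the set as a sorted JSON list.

Compute FIRST by fixpoint:
[1]
  A via A→b b: +{b}
  A via A→c a: +{c}
  S via S→b a: +{b}
  S via S→c: +{c}
  FIRST(S)={b,c}  FIRST(A)={b,c}
[2] (no change)
  FIRST(S)={b,c}  FIRST(A)={b,c}

Compute FOLLOW by fixpoint:
FOLLOW(S) := {$}
pass 1:
  S→S A: FOLLOW(S) ⊇ FIRST(A) = {b,c}; new: +{b,c}
  S→S A: FOLLOW(A) ⊇ FOLLOW(S) ⊇ {$,b,c}; new: +{$,b,c}
  FOLLOW(S)={$,b,c}  FOLLOW(A)={$,b,c}
pass 2: (no change)
  FOLLOW(S)={$,b,c}  FOLLOW(A)={$,b,c}

FOLLOW(S) = ["$", "b", "c"]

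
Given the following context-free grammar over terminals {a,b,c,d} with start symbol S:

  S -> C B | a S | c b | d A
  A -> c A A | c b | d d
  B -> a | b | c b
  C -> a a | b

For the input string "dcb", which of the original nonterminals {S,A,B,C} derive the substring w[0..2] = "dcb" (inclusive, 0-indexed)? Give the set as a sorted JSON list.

CNF form of G:
  S -> C B | T0 T1 | T2 A | T3 S
  A -> T0 T1 | T0 X4 | T2 T2
  B -> T0 T1 | a | b
  C -> T3 T3 | b
  T0 -> c
  T1 -> b
  T2 -> d
  T3 -> a
  X4 -> A A

Fill CYK table bottom-up — only the sub-triangle for w[0..2]:
  T[0,0] 'd' = {T2}  orig:{}
  T[1,1] 'c' = {T0}  orig:{}
  T[2,2] 'b' = {B,C,T1}  orig:{B,C}
  T[0,1] 'dc' = ∅
  T[1,2] 'cb' = {A,B,S}
  T[0,2] 'dcb' = {S}

Original NTs in T[0,2] deriving "dcb": ["S"]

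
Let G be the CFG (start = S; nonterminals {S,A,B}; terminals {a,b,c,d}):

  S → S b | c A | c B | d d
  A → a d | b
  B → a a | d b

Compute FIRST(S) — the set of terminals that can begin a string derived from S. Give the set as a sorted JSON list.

FIRST iteration:
pass 1:
  A via A→a d: +{a}
  A via A→b: +{b}
  B via B→a a: +{a}
  B via B→d b: +{d}
  S via S→c A: +{c}
  S via S→d d: +{d}
  S: {c,d}  A: {a,b}  B: {a,d}
pass 2: — fixpoint
  S: {c,d}  A: {a,b}  B: {a,d}

FIRST(S) = ["c", "d"]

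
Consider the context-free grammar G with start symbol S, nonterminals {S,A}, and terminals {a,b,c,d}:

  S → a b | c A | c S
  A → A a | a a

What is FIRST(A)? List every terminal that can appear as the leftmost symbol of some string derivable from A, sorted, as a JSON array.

FIRST sets, iterate to fixpoint:
round 1:
  A via A→a a: +{a}
  S via S→a b: +{a}
  S via S→c A: +{c}
  FIRST(S)={a,c}  FIRST(A)={a}
round 2: (no change)
  FIRST(S)={a,c}  FIRST(A)={a}

FIRST(A) = ["a"]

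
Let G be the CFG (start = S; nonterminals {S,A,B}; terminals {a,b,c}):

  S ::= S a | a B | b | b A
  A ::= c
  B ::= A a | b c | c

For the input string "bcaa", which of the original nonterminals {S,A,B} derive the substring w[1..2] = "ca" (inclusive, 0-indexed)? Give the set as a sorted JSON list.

CNF form of G:
  S -> S T0 | T0 B | T1 A | b
  A -> c
  B -> A T0 | T1 T2 | c
  T0 -> a
  T1 -> b
  T2 -> c

CYK table (by increasing span) (cells [i..j] with 1 ≤ i ≤ j ≤ 2 only):
  cell(1,1) c: {A,B,T2}  orig:{A,B}
  cell(2,2) a: {T0}  orig:{}
  cell(1,2) ca: {B}

Original NTs in T[1,2] deriving "ca": ["B"]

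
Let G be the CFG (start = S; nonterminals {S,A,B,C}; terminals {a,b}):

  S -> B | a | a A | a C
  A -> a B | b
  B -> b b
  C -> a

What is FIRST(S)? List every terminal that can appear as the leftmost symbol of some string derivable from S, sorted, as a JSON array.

FIRST sets, iterate to fixpoint:
round 1:
  A via A→a B: +{a}
  A via A→b: +{b}
  B via B→b b: +{b}
  C via C→a: +{a}
  S via S→B: +{b}
  S via S→a: +{a}
  FIRST(S)={a,b}  FIRST(A)={a,b}  FIRST(B)={b}  FIRST(C)={a}
round 2: (stable)
  FIRST(S)={a,b}  FIRST(A)={a,b}  FIRST(B)={b}  FIRST(C)={a}

FIRST(S) = ["a", "b"]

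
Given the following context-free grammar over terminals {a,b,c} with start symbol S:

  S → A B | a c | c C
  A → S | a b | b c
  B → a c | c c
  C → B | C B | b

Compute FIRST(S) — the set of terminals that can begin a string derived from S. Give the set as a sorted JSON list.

FIRST iteration:
[1]
  A via A→a b: +{a}
  A via A→b c: +{b}
  B via B→a c: +{a}
  B via B→c c: +{c}
  C via C→B: +{a,c}
  C via C→b: +{b}
  S via S→A B: +{a,b}
  S via S→c C: +{c}
  S: {a,b,c}  A: {a,b}  B: {a,c}  C: {a,b,c}
[2]
  A via A→S: +{c}
  S: {a,b,c}  A: {a,b,c}  B: {a,c}  C: {a,b,c}
[3] done
  S: {a,b,c}  A: {a,b,c}  B: {a,c}  C: {a,b,c}

FIRST(S) = ["a", "b", "c"]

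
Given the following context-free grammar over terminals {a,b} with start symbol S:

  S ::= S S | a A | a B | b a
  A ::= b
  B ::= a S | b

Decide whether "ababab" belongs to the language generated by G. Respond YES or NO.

CNF form of G:
  S -> S S | T0 A | T0 B | T1 T0
  A -> b
  B -> T0 S | b
  T0 -> a
  T1 -> b

Fill CYK table bottom-up:
  [0..0]={T0}  "a"  orig:{}
  [1..1]={A,B,T1}  "b"  orig:{A,B}
  [2..2]={T0}  "a"  orig:{}
  [3..3]={A,B,T1}  "b"  orig:{A,B}
  [4..4]={T0}  "a"  orig:{}
  [5..5]={A,B,T1}  "b"  orig:{A,B}
  [0..1]={S}  "ab"
  [1..2]={S}  "ba"
  [2..3]={S}  "ab"
  [3..4]={S}  "ba"
  [4..5]={S}  "ab"
  [0..2]={B}  "aba"
  [1..3]=∅  "bab"
  [2..4]={B}  "aba"
  [3..5]=∅  "bab"
  [0..3]={S}  "abab"
  [1..4]={S}  "baba"
  [2..5]={S}  "abab"
  [0..4]={B}  "ababa"
  [1..5]=∅  "babab"
  [0..5]={S}  "ababab"

S ∈ T[0,5] ⇒ YES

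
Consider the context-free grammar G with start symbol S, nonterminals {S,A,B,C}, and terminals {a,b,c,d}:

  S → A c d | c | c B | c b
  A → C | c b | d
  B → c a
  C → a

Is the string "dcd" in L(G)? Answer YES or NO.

CNF form of G:
  S -> A X4 | T0 B | T0 T1 | c
  A -> T0 T1 | a | d
  B -> T0 T2
  C -> a
  T0 -> c
  T1 -> b
  T2 -> a
  T3 -> d
  X4 -> T0 T3

Fill CYK table bottom-up:
  cell(0,0) d: {A,T3}  orig:{A}
  cell(1,1) c: {S,T0}  orig:{S}
  cell(2,2) d: {A,T3}  orig:{A}
  cell(0,1) dc: ∅
  cell(1,2) cd: {X4}  orig:{}
  cell(0,2) dcd: {S}

S ∈ T[0,2] ⇒ YES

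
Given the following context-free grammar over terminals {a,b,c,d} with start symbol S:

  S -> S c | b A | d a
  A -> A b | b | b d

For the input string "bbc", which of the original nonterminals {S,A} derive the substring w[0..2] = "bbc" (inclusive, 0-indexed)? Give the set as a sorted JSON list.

CNF form of G:
  S -> S T2 | T0 A | T1 T3
  A -> A T0 | T0 T1 | b
  T0 -> b
  T1 -> d
  T2 -> c
  T3 -> a

CYK table (by increasing span) — only the sub-triangle for w[0..2]:
  [0..0]={A,T0}  "b"  orig:{A}
  [1..1]={A,T0}  "b"  orig:{A}
  [2..2]={T2}  "c"  orig:{}
  [0..1]={A,S}  "bb"
  [1..2]=∅  "bc"
  [0..2]={S}  "bbc"

Original NTs in T[0,2] deriving "bbc": ["S"]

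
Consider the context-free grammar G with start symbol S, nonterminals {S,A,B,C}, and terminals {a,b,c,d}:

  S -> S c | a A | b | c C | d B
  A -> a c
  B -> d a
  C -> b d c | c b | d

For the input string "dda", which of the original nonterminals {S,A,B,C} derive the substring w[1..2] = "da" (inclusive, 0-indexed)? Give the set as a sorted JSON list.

Convert to CNF:
  S -> S T1 | T0 A | T1 C | T2 B | b
  A -> T0 T1
  B -> T2 T0
  C -> T1 T3 | T3 X4 | d
  T0 -> a
  T1 -> c
  T2 -> d
  T3 -> b
  X4 -> T2 T1

CYK table (by increasing span), restricted to cells inside w[1..2]:
  T[1,1] 'd' = {C,T2}  orig:{C}
  T[2,2] 'a' = {T0}  orig:{}
  T[1,2] 'da' = {B}

Original NTs in T[1,2] deriving "da": ["B"]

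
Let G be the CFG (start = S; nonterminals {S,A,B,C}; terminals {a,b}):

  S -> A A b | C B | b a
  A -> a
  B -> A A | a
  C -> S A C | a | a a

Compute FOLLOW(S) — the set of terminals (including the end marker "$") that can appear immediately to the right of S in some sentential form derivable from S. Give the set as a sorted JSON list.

FIRST sets, iterate to fixpoint:
round 1:
  A via A→a: +{a}
  B via B→A A: +{a}
  C via C→a: +{a}
  S via S→A A b: +{a}
  S via S→b a: +{b}
  FIRST(S)={a,b}  FIRST(A)={a}  FIRST(B)={a}  FIRST(C)={a}
round 2:
  C via C→S A C: +{b}
  FIRST(S)={a,b}  FIRST(A)={a}  FIRST(B)={a}  FIRST(C)={a,b}
round 3: done
  FIRST(S)={a,b}  FIRST(A)={a}  FIRST(B)={a}  FIRST(C)={a,b}

Compute FOLLOW by fixpoint:
FOLLOW(S) := {$}
pass 1:
  B→A A: FOLLOW(A) ⊇ FIRST(A) = {a}; new: +{a}
  C→S A C: FOLLOW(S) ⊇ FIRST(A) = {a}; new: +{a}
  C→S A C: FOLLOW(A) ⊇ FIRST(C) = {a,b}; new: +{b}
  S→C B: FOLLOW(C) ⊇ FIRST(B) = {a}; new: +{a}
  S→C B: FOLLOW(B) ⊇ FOLLOW(S) ⊇ {$,a}; new: +{$,a}
  FOLLOW(S)={$,a}  FOLLOW(A)={a,b}  FOLLOW(B)={$,a}  FOLLOW(C)={a}
pass 2:
  B→A A: FOLLOW(A) ⊇ FOLLOW(B) ⊇ {$,a}; new: +{$}
  FOLLOW(S)={$,a}  FOLLOW(A)={$,a,b}  FOLLOW(B)={$,a}  FOLLOW(C)={a}
pass 3: — fixpoint
  FOLLOW(S)={$,a}  FOLLOW(A)={$,a,b}  FOLLOW(B)={$,a}  FOLLOW(C)={a}

FOLLOW(S) = ["$", "a"]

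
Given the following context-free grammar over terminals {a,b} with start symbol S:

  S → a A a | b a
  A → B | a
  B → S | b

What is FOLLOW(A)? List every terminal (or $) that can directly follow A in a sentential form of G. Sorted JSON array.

FIRST iteration:
round 1:
  A via A→a: +{a}
  B via B→b: +{b}
  S via S→a A a: +{a}
  S via S→b a: +{b}
  FIRST[S]={a,b}  FIRST[A]={a}  FIRST[B]={b}
round 2:
  A via A→B: +{b}
  B via B→S: +{a}
  FIRST[S]={a,b}  FIRST[A]={a,b}  FIRST[B]={a,b}
round 3: — fixpoint
  FIRST[S]={a,b}  FIRST[A]={a,b}  FIRST[B]={a,b}

FOLLOW sets:
FOLLOW(S) := {$}
pass 1:
  S→a A a: FOLLOW(A) ⊇ FIRST(a) = {a}; new: +{a}
  FOLLOW[S]={$}  FOLLOW[A]={a}  FOLLOW[B]={}
pass 2:
  A→B: FOLLOW(B) ⊇ FOLLOW(A) ⊇ {a}; new: +{a}
  B→S: FOLLOW(S) ⊇ FOLLOW(B) ⊇ {a}; new: +{a}
  FOLLOW[S]={$,a}  FOLLOW[A]={a}  FOLLOW[B]={a}
pass 3: (no change)
  FOLLOW[S]={$,a}  FOLLOW[A]={a}  FOLLOW[B]={a}

FOLLOW(A) = ["a"]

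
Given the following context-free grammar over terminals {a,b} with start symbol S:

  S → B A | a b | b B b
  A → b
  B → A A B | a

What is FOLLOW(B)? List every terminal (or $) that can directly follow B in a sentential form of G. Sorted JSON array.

FIRST iteration:
[1]
  A via A→b: +{b}
  B via B→A A B: +{b}
  B via B→a: +{a}
  S via S→B A: +{a,b}
  S: {a,b}  A: {b}  B: {a,b}
[2] (no change)
  S: {a,b}  A: {b}  B: {a,b}

FOLLOW sets:
initialize: $ ∈ FOLLOW(S)
pass 1:
  B→A A B: FOLLOW(A) ⊇ FIRST(A) = {b}; new: +{b}
  B→A A B: FOLLOW(A) ⊇ FIRST(B) = {a,b}; new: +{a}
  S→B A: FOLLOW(B) ⊇ FIRST(A) = {b}; new: +{b}
  S→B A: FOLLOW(A) ⊇ FOLLOW(S) ⊇ {$}; new: +{$}
  S: {$}  A: {$,a,b}  B: {b}
pass 2: (no change)
  S: {$}  A: {$,a,b}  B: {b}

FOLLOW(B) = ["b"]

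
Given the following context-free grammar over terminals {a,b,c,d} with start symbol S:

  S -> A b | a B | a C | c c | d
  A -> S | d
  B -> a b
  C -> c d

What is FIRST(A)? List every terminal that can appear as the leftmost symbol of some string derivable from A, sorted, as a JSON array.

FIRST sets, iterate to fixpoint:
round 1:
  A via A→d: +{d}
  B via B→a b: +{a}
  C via C→c d: +{c}
  S via S→A b: +{d}
  S via S→a B: +{a}
  S via S→c c: +{c}
  FIRST[S]={a,c,d}  FIRST[A]={d}  FIRST[B]={a}  FIRST[C]={c}
round 2:
  A via A→S: +{a,c}
  FIRST[S]={a,c,d}  FIRST[A]={a,c,d}  FIRST[B]={a}  FIRST[C]={c}
round 3: (stable)
  FIRST[S]={a,c,d}  FIRST[A]={a,c,d}  FIRST[B]={a}  FIRST[C]={c}

FIRST(A) = ["a", "c", "d"]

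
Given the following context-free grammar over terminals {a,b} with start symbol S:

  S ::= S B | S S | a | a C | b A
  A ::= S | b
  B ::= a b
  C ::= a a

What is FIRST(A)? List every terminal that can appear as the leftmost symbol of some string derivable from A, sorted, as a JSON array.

FIRST sets, iterate to fixpoint:
[1]
  A via A→b: +{b}
  B via B→a b: +{a}
  C via C→a a: +{a}
  S via S→a: +{a}
  S via S→b A: +{b}
  FIRST(S)={a,b}  FIRST(A)={b}  FIRST(B)={a}  FIRST(C)={a}
[2]
  A via A→S: +{a}
  FIRST(S)={a,b}  FIRST(A)={a,b}  FIRST(B)={a}  FIRST(C)={a}
[3] done
  FIRST(S)={a,b}  FIRST(A)={a,b}  FIRST(B)={a}  FIRST(C)={a}

FIRST(A) = ["a", "b"]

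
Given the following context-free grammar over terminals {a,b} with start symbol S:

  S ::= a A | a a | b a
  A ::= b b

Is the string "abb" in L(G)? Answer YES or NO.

CNF form of G:
  S -> T0 T1 | T1 A | T1 T1
  A -> T0 T0
  T0 -> b
  T1 -> a

Fill CYK table bottom-up:
  [0..0]={T1}  "a"  orig:{}
  [1..1]={T0}  "b"  orig:{}
  [2..2]={T0}  "b"  orig:{}
  [0..1]=∅  "ab"
  [1..2]={A}  "bb"
  [0..2]={S}  "abb"

S ∈ T[0,2] ⇒ YES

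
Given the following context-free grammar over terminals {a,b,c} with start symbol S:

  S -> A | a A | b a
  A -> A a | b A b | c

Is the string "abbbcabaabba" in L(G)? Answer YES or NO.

CNF form of G:
  S -> A T0 | T0 A | T1 T0 | T1 X3 | c
  A -> A T0 | T1 X2 | c
  T0 -> a
  T1 -> b
  X2 -> A T1
  X3 -> A T1

CYK fill:
  [0..0]={T0}  "a"  orig:{}
  [1..1]={T1}  "b"  orig:{}
  [2..2]={T1}  "b"  orig:{}
  [3..3]={T1}  "b"  orig:{}
  [4..4]={A,S}  "c"
  [5..5]={T0}  "a"  orig:{}
  [6..6]={T1}  "b"  orig:{}
  [7..7]={T0}  "a"  orig:{}
  [8..8]={T0}  "a"  orig:{}
  [9..9]={T1}  "b"  orig:{}
  [10..10]={T1}  "b"  orig:{}
  [11..11]={T0}  "a"  orig:{}
  [0..1]=∅  "ab"
  [1..2]=∅  "bb"
  [2..3]=∅  "bb"
  [3..4]=∅  "bc"
  [4..5]={A,S}  "ca"
  [5..6]=∅  "ab"
  [6..7]={S}  "ba"
  [7..8]=∅  "aa"
  [8..9]=∅  "ab"
  [9..10]=∅  "bb"
  [10..11]={S}  "ba"
  [0..2]=∅  "abb"
  [1..3]=∅  "bbb"
  [2..4]=∅  "bbc"
  [3..5]=∅  "bca"
  [4..6]={X2,X3}  "cab"  orig:{}
  [5..7]=∅  "aba"
  [6..8]=∅  "baa"
  [7..9]=∅  "aab"
  [8..10]=∅  "abb"
  [9..11]=∅  "bba"
  [0..3]=∅  "abbb"
  [1..4]=∅  "bbbc"
  [2..5]=∅  "bbca"
  [3..6]={A,S}  "bcab"
  [4..7]=∅  "caba"
  [5..8]=∅  "abaa"
  [6..9]=∅  "baab"
  [7..10]=∅  "aabb"
  [8..11]=∅  "abba"
  [0..4]=∅  "abbbc"
  [1..5]=∅  "bbbca"
  [2..6]=∅  "bbcab"
  [3..7]={A,S}  "bcaba"
  [4..8]=∅  "cabaa"
  [5..9]=∅  "abaab"
  [6..10]=∅  "baabb"
  [7..11]=∅  "aabba"
  [0..5]=∅  "abbbca"
  [1..6]=∅  "bbbcab"
  [2..7]=∅  "bbcaba"
  [3..8]={A,S}  "bcabaa"
  [4..9]=∅  "cabaab"
  [5..10]=∅  "abaabb"
  [6..11]=∅  "baabba"
  [0..6]=∅  "abbbcab"
  [1..7]=∅  "bbbcaba"
  [2..8]=∅  "bbcabaa"
  [3..9]={X2,X3}  "bcabaab"  orig:{}
  [4..10]=∅  "cabaabb"
  [5..11]=∅  "abaabba"
  [0..7]=∅  "abbbcaba"
  [1..8]=∅  "bbbcabaa"
  [2..9]={A,S}  "bbcabaab"
  [3..10]=∅  "bcabaabb"
  [4..11]=∅  "cabaabba"
  [0..8]=∅  "abbbcabaa"
  [1..9]=∅  "bbbcabaab"
  [2..10]={X2,X3}  "bbcabaabb"  orig:{}
  [3..11]=∅  "bcabaabba"
  [0..9]=∅  "abbbcabaab"
  [1..10]={A,S}  "bbbcabaabb"
  [2..11]=∅  "bbcabaabba"
  [0..10]={S}  "abbbcabaabb"
  [1..11]={A,S}  "bbbcabaabba"
  [0..11]={S}  "abbbcabaabba"

S ∈ T[0,11] ⇒ YES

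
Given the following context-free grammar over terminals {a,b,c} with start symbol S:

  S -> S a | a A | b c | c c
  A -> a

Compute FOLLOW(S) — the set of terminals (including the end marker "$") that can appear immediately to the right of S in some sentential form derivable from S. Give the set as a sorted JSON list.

FIRST iteration:
round 1:
  A via A→a: +{a}
  S via S→a A: +{a}
  S via S→b c: +{b}
  S via S→c c: +{c}
  FIRST[S]={a,b,c}  FIRST[A]={a}
round 2: done
  FIRST[S]={a,b,c}  FIRST[A]={a}

FOLLOW iteration:
seed FOLLOW(S) with $
round 1:
  S→S a: FOLLOW(S) ⊇ FIRST(a) = {a}; new: +{a}
  S→a A: FOLLOW(A) ⊇ FOLLOW(S) ⊇ {$,a}; new: +{$,a}
  FOLLOW[S]={$,a}  FOLLOW[A]={$,a}
round 2: (no change)
  FOLLOW[S]={$,a}  FOLLOW[A]={$,a}

FOLLOW(S) = ["$", "a"]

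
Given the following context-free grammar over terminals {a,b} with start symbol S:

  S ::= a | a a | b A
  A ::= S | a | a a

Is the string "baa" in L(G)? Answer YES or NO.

Convert to CNF:
  S -> T0 T0 | T1 A | a
  A -> T0 T0 | T1 A | a
  T0 -> a
  T1 -> b

Fill CYK table bottom-up:
  [0..0]={T1}  "b"  orig:{}
  [1..1]={A,S,T0}  "a"  orig:{A,S}
  [2..2]={A,S,T0}  "a"  orig:{A,S}
  [0..1]={A,S}  "ba"
  [1..2]={A,S}  "aa"
  [0..2]={A,S}  "baa"

S ∈ T[0,2] ⇒ YES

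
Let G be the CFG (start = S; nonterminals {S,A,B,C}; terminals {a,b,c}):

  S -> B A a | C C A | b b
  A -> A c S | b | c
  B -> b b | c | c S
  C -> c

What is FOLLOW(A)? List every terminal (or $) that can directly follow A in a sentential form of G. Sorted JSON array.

Compute FIRST by fixpoint:
[1]
  A via A→b: +{b}
  A via A→c: +{c}
  B via B→b b: +{b}
  B via B→c: +{c}
  C via C→c: +{c}
  S via S→B A a: +{b,c}
  FIRST(S)={b,c}  FIRST(A)={b,c}  FIRST(B)={b,c}  FIRST(C)={c}
[2] (no change)
  FIRST(S)={b,c}  FIRST(A)={b,c}  FIRST(B)={b,c}  FIRST(C)={c}

FOLLOW iteration:
FOLLOW(S) := {$}
round 1:
  A→A c S: FOLLOW(A) ⊇ FIRST(c) = {c}; new: +{c}
  A→A c S: FOLLOW(S) ⊇ FOLLOW(A) ⊇ {c}; new: +{c}
  S→B A a: FOLLOW(B) ⊇ FIRST(A) = {b,c}; new: +{b,c}
  S→B A a: FOLLOW(A) ⊇ FIRST(a) = {a}; new: +{a}
  S→C C A: FOLLOW(C) ⊇ FIRST(C) = {c}; new: +{c}
  S→C C A: FOLLOW(C) ⊇ FIRST(A) = {b,c}; new: +{b}
  S→C C A: FOLLOW(A) ⊇ FOLLOW(S) ⊇ {$,c}; new: +{$}
  FOLLOW[S]={$,c}  FOLLOW[A]={$,a,c}  FOLLOW[B]={b,c}  FOLLOW[C]={b,c}
round 2:
  A→A c S: FOLLOW(S) ⊇ FOLLOW(A) ⊇ {$,a,c}; new: +{a}
  B→c S: FOLLOW(S) ⊇ FOLLOW(B) ⊇ {b,c}; new: +{b}
  S→C C A: FOLLOW(A) ⊇ FOLLOW(S) ⊇ {$,a,b,c}; new: +{b}
  FOLLOW[S]={$,a,b,c}  FOLLOW[A]={$,a,b,c}  FOLLOW[B]={b,c}  FOLLOW[C]={b,c}
round 3: done
  FOLLOW[S]={$,a,b,c}  FOLLOW[A]={$,a,b,c}  FOLLOW[B]={b,c}  FOLLOW[C]={b,c}

FOLLOW(A) = ["$", "a", "b", "c"]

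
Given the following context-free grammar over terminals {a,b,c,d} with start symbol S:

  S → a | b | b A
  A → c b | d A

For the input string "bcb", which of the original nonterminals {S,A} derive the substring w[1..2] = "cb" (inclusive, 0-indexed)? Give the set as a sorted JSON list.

CNF form of G:
  S -> T1 A | a | b
  A -> T0 T1 | T2 A
  T0 -> c
  T1 -> b
  T2 -> d

CYK fill, restricted to cells inside w[1..2]:
  [1..1]={T0}  "c"  orig:{}
  [2..2]={S,T1}  "b"  orig:{S}
  [1..2]={A}  "cb"

Original NTs in T[1,2] deriving "cb": ["A"]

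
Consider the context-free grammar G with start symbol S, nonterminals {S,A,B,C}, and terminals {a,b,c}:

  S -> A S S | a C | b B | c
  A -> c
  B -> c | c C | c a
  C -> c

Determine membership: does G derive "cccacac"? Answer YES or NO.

Convert to CNF:
  S -> A X3 | T1 C | T2 B | c
  A -> c
  B -> T0 C | T0 T1 | c
  C -> c
  T0 -> c
  T1 -> a
  T2 -> b
  X3 -> S S

Fill CYK table bottom-up:
  [0..0]={A,B,C,S,T0}  "c"  orig:{A,B,C,S}
  [1..1]={A,B,C,S,T0}  "c"  orig:{A,B,C,S}
  [2..2]={A,B,C,S,T0}  "c"  orig:{A,B,C,S}
  [3..3]={T1}  "a"  orig:{}
  [4..4]={A,B,C,S,T0}  "c"  orig:{A,B,C,S}
  [5..5]={T1}  "a"  orig:{}
  [6..6]={A,B,C,S,T0}  "c"  orig:{A,B,C,S}
  [0..1]={B,X3}  "cc"  orig:{B}
  [1..2]={B,X3}  "cc"  orig:{B}
  [2..3]={B}  "ca"
  [3..4]={S}  "ac"
  [4..5]={B}  "ca"
  [5..6]={S}  "ac"
  [0..2]={S}  "ccc"
  [1..3]=∅  "cca"
  [2..4]={X3}  "cac"  orig:{}
  [3..5]=∅  "aca"
  [4..6]={X3}  "cac"  orig:{}
  [0..3]=∅  "ccca"
  [1..4]={S}  "ccac"
  [2..5]=∅  "caca"
  [3..6]={X3}  "acac"  orig:{}
  [0..4]={X3}  "cccac"  orig:{}
  [1..5]=∅  "ccaca"
  [2..6]={S}  "cacac"
  [0..5]=∅  "cccaca"
  [1..6]={X3}  "ccacac"  orig:{}
  [0..6]={S}  "cccacac"

S ∈ T[0,6] ⇒ YES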